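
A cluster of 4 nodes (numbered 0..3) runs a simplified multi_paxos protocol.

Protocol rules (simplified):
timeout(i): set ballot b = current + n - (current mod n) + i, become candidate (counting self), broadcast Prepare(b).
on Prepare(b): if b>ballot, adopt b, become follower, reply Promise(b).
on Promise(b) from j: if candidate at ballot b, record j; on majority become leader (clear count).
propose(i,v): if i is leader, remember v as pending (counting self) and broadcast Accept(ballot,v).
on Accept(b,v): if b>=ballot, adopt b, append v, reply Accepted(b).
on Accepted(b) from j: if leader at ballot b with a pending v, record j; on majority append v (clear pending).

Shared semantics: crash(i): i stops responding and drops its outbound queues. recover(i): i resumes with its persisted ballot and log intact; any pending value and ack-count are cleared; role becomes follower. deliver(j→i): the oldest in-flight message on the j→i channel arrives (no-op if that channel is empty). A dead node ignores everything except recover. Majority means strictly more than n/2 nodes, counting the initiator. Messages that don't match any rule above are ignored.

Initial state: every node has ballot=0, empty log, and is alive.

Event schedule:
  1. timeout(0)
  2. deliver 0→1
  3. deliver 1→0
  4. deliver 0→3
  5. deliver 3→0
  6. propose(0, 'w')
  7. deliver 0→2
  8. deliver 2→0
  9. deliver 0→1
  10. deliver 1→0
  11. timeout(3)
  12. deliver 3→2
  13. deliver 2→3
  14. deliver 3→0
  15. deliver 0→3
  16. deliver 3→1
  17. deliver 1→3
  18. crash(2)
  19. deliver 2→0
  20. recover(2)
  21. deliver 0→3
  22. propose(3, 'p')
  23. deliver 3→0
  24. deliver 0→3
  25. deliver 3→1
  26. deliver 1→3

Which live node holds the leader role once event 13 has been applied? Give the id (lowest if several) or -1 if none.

1. timeout(0):  <0:cand b4 ->
2. deliver 0→1:  <1:foll b4 ->
3. deliver 1→0:  nop
4. deliver 0→3:  <3:foll b4 ->
5. deliver 3→0:  <0:lead b4 ->
6. propose(0,'w'):  nop
7. deliver 0→2:  <2:foll b4 ->
8. deliver 2→0:  nop
9. deliver 0→1:  <1:foll b4 w>
10. deliver 1→0:  nop
11. timeout(3):  <3:cand b11 ->
12. deliver 3→2:  <2:foll b11 ->
13. deliver 2→3:  nop

0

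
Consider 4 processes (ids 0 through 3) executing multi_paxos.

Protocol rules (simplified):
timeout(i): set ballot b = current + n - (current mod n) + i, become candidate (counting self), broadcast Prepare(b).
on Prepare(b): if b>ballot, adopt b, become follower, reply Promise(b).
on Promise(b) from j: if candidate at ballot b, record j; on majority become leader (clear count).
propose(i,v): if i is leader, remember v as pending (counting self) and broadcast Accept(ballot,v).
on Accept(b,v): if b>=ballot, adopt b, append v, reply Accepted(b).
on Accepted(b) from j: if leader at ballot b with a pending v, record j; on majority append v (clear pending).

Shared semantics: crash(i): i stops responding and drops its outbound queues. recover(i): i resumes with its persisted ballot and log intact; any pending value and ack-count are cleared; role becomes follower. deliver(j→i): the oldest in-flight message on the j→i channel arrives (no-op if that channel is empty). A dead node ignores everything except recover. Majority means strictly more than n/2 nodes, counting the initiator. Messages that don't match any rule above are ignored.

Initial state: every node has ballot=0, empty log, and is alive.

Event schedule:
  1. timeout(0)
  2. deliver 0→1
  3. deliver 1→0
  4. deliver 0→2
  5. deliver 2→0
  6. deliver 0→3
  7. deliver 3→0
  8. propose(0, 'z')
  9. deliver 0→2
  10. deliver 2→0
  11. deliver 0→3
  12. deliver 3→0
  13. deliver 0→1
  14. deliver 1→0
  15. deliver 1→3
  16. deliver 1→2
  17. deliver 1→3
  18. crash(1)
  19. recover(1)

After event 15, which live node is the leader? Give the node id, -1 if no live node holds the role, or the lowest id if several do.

after 1 — timeout(0): n0:cand/b4/[-]
after 2 — deliver 0→1: n1:foll/b4/[-]
after 3 — deliver 1→0: ·
after 4 — deliver 0→2: n2:foll/b4/[-]
after 5 — deliver 2→0: n0:lead/b4/[-]
after 6 — deliver 0→3: n3:foll/b4/[-]
after 7 — deliver 3→0: ·
after 8 — propose(0,'z'): ·
after 9 — deliver 0→2: n2:foll/b4/[z]
after 10 — deliver 2→0: ·
after 11 — deliver 0→3: n3:foll/b4/[z]
after 12 — deliver 3→0: n0:lead/b4/[z]
after 13 — deliver 0→1: n1:foll/b4/[z]
after 14 — deliver 1→0: ·
after 15 — deliver 1→3: ·

0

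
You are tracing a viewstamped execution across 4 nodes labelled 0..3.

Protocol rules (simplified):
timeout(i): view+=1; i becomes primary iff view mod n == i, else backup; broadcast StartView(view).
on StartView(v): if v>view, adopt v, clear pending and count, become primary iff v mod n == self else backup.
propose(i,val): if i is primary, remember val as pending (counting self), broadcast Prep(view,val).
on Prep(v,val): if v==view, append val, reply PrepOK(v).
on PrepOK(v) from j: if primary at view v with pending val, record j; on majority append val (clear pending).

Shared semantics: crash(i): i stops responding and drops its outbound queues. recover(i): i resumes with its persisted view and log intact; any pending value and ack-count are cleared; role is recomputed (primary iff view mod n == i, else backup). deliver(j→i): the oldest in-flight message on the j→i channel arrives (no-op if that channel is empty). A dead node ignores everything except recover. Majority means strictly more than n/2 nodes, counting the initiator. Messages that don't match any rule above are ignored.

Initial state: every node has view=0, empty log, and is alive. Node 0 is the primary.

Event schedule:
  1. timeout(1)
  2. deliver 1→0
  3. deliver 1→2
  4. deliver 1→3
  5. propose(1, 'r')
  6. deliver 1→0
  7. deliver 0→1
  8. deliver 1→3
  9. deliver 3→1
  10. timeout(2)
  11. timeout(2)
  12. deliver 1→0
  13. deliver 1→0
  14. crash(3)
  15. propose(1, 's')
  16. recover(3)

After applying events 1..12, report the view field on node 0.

1

step 1 timeout(1): 1={prim,v=1,log=-}
step 2 deliver 1→0: 0={back,v=1,log=-}
step 3 deliver 1→2: 2={back,v=1,log=-}
step 4 deliver 1→3: 3={back,v=1,log=-}
step 5 propose(1,'r'): —
step 6 deliver 1→0: 0={back,v=1,log=r}
step 7 deliver 0→1: —
step 8 deliver 1→3: 3={back,v=1,log=r}
step 9 deliver 3→1: 1={prim,v=1,log=r}
step 10 timeout(2): 2={prim,v=2,log=-}
step 11 timeout(2): 2={back,v=3,log=-}
step 12 deliver 1→0: —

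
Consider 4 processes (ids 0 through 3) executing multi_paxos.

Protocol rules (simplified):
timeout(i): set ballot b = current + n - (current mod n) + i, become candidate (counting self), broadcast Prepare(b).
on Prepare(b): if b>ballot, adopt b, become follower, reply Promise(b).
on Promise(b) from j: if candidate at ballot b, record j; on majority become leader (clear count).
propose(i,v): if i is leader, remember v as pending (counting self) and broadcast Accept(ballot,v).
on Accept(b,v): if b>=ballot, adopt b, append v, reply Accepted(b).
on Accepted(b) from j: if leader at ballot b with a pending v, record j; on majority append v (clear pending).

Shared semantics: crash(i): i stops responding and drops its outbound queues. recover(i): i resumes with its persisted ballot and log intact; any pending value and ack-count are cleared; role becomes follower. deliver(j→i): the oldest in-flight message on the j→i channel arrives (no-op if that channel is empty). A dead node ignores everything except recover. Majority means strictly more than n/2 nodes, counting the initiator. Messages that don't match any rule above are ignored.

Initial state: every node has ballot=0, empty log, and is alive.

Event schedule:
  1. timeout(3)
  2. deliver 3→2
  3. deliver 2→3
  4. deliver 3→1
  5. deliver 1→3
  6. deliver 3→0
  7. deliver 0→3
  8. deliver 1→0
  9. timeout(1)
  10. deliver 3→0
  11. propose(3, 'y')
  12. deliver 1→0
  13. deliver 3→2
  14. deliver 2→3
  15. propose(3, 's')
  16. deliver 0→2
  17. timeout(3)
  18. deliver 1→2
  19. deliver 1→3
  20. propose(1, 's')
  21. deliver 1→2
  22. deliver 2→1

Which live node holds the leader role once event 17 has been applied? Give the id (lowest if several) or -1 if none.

-1

e1 timeout(3): 3[cand,b=7,-]
e2 deliver 3→2: 2[foll,b=7,-]
e3 deliver 2→3: ·
e4 deliver 3→1: 1[foll,b=7,-]
e5 deliver 1→3: 3[lead,b=7,-]
e6 deliver 3→0: 0[foll,b=7,-]
e7 deliver 0→3: ·
e8 deliver 1→0: ·
e9 timeout(1): 1[cand,b=9,-]
e10 deliver 3→0: ·
e11 propose(3,'y'): ·
e12 deliver 1→0: 0[foll,b=9,-]
e13 deliver 3→2: 2[foll,b=7,y]
e14 deliver 2→3: ·
e15 propose(3,'s'): ·
e16 deliver 0→2: ·
e17 timeout(3): 3[cand,b=11,-]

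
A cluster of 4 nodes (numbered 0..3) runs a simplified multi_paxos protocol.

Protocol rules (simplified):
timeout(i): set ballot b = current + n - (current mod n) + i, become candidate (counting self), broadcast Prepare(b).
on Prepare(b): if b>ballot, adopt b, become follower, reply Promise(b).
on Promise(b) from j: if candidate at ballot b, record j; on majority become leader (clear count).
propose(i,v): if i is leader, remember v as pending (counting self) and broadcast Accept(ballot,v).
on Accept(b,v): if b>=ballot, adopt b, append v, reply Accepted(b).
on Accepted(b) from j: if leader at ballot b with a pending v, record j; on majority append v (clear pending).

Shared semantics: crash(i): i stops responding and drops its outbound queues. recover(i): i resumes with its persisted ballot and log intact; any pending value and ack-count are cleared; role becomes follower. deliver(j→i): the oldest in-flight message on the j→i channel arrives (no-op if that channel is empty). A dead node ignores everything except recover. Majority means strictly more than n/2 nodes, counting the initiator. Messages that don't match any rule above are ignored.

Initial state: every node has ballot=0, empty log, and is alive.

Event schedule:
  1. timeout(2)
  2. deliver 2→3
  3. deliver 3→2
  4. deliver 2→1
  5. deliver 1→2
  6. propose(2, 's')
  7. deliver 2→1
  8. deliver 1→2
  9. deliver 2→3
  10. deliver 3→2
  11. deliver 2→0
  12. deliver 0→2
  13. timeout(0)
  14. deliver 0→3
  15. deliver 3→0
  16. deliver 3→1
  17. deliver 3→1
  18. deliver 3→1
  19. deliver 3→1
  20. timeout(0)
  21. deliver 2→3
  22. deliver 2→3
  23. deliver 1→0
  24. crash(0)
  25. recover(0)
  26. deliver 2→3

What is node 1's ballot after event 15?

[1] timeout(2) → N2(cand b6 [-])
[2] deliver 2→3 → N3(foll b6 [-])
[3] deliver 3→2 → ∅
[4] deliver 2→1 → N1(foll b6 [-])
[5] deliver 1→2 → N2(lead b6 [-])
[6] propose(2,'s') → ∅
[7] deliver 2→1 → N1(foll b6 [s])
[8] deliver 1→2 → ∅
[9] deliver 2→3 → N3(foll b6 [s])
[10] deliver 3→2 → N2(lead b6 [s])
[11] deliver 2→0 → N0(foll b6 [-])
[12] deliver 0→2 → ∅
[13] timeout(0) → N0(cand b8 [-])
[14] deliver 0→3 → N3(foll b8 [s])
[15] deliver 3→0 → ∅

6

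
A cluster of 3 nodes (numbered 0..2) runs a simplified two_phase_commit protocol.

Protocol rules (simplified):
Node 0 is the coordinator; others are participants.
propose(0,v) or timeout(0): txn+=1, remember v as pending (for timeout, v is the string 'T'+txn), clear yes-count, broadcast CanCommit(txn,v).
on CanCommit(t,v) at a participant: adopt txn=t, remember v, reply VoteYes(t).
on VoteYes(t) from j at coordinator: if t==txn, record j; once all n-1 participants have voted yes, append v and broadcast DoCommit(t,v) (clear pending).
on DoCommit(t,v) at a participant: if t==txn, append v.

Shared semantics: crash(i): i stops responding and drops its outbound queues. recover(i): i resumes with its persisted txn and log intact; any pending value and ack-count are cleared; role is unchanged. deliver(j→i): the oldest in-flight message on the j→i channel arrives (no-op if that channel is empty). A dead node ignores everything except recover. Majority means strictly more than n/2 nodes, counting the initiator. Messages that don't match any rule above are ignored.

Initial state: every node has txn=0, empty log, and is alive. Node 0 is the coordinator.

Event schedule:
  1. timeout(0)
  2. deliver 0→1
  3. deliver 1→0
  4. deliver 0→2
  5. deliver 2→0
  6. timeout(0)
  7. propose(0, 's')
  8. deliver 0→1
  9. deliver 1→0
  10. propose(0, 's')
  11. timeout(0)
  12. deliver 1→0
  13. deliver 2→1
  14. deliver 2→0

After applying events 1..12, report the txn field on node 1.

1

1. timeout(0):  <0:coor t1 ->
2. deliver 0→1:  <1:part t1 ->
3. deliver 1→0:  nop
4. deliver 0→2:  <2:part t1 ->
5. deliver 2→0:  <0:coor t1 T1>
6. timeout(0):  <0:coor t2 T1>
7. propose(0,'s'):  <0:coor t3 T1>
8. deliver 0→1:  <1:part t1 T1>
9. deliver 1→0:  nop
10. propose(0,'s'):  <0:coor t4 T1>
11. timeout(0):  <0:coor t5 T1>
12. deliver 1→0:  nop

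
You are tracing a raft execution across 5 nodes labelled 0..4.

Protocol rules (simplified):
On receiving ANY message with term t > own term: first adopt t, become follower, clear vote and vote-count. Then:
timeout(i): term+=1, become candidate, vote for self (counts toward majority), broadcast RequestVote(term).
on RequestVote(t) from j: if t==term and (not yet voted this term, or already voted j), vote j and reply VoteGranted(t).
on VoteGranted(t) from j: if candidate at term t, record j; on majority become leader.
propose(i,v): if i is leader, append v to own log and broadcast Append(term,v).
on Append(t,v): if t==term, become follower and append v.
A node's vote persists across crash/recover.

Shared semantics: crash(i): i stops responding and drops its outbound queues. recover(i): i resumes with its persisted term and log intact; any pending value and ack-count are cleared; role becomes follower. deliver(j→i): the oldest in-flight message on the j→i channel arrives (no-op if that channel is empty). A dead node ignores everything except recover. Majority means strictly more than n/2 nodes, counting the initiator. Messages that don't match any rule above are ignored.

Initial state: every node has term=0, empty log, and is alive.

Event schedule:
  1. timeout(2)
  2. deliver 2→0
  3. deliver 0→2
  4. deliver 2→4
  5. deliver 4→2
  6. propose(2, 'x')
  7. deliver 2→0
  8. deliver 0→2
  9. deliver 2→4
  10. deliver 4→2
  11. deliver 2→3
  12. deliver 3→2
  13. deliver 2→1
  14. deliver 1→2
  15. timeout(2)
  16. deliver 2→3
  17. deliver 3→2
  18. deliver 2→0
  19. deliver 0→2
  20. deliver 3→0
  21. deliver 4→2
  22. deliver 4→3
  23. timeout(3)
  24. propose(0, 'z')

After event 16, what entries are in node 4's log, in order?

x

after 1 — timeout(2): n2:cand/t1/[-]
after 2 — deliver 2→0: n0:foll/t1/[-]
after 3 — deliver 0→2: ·
after 4 — deliver 2→4: n4:foll/t1/[-]
after 5 — deliver 4→2: n2:lead/t1/[-]
after 6 — propose(2,'x'): n2:lead/t1/[x]
after 7 — deliver 2→0: n0:foll/t1/[x]
after 8 — deliver 0→2: ·
after 9 — deliver 2→4: n4:foll/t1/[x]
after 10 — deliver 4→2: ·
after 11 — deliver 2→3: n3:foll/t1/[-]
after 12 — deliver 3→2: ·
after 13 — deliver 2→1: n1:foll/t1/[-]
after 14 — deliver 1→2: ·
after 15 — timeout(2): n2:cand/t2/[x]
after 16 — deliver 2→3: n3:foll/t1/[x]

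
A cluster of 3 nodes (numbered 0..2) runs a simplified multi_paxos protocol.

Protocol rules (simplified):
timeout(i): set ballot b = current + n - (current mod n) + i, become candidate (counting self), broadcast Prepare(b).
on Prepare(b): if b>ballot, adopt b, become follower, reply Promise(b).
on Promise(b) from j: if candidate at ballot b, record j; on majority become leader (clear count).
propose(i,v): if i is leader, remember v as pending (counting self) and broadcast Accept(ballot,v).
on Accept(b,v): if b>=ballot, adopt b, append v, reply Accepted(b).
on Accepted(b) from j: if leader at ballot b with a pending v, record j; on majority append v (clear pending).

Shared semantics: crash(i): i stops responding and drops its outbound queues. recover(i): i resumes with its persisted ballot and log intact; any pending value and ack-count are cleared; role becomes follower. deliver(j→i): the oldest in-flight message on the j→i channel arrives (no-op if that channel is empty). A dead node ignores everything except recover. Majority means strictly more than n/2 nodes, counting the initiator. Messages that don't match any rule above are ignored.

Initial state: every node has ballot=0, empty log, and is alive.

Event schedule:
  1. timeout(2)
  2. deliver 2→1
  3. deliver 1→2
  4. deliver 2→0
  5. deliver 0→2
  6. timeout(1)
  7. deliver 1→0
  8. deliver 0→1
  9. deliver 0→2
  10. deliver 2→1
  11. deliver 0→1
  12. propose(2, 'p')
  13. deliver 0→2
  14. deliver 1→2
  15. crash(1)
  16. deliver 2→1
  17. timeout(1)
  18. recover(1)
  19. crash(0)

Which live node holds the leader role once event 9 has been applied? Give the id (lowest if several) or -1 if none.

1

[1] timeout(2) → N2(cand b5 [-])
[2] deliver 2→1 → N1(foll b5 [-])
[3] deliver 1→2 → N2(lead b5 [-])
[4] deliver 2→0 → N0(foll b5 [-])
[5] deliver 0→2 → ∅
[6] timeout(1) → N1(cand b7 [-])
[7] deliver 1→0 → N0(foll b7 [-])
[8] deliver 0→1 → N1(lead b7 [-])
[9] deliver 0→2 → ∅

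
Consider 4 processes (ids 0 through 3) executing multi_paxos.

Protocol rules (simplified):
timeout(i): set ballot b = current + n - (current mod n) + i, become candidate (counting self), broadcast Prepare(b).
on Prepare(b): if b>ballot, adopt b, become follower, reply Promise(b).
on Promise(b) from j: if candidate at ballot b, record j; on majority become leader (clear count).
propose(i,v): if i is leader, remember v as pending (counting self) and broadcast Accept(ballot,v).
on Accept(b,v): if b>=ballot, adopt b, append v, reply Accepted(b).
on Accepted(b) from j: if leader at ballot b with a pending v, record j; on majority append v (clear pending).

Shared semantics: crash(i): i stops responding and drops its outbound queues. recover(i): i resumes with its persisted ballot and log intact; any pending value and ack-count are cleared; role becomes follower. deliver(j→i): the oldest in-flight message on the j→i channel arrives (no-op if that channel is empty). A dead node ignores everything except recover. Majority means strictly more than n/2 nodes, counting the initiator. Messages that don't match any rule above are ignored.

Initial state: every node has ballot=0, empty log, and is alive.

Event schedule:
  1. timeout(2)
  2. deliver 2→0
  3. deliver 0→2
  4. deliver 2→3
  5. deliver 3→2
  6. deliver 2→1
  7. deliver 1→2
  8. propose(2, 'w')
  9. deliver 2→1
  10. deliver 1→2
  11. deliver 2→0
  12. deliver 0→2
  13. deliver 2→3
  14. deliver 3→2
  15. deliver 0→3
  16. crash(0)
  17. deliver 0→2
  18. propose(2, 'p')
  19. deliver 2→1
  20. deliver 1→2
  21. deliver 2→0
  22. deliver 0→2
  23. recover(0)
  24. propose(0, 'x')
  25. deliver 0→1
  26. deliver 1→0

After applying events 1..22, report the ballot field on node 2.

6

after 1 — timeout(2): n2:cand/b6/[-]
after 2 — deliver 2→0: n0:foll/b6/[-]
after 3 — deliver 0→2: ·
after 4 — deliver 2→3: n3:foll/b6/[-]
after 5 — deliver 3→2: n2:lead/b6/[-]
after 6 — deliver 2→1: n1:foll/b6/[-]
after 7 — deliver 1→2: ·
after 8 — propose(2,'w'): ·
after 9 — deliver 2→1: n1:foll/b6/[w]
after 10 — deliver 1→2: ·
after 11 — deliver 2→0: n0:foll/b6/[w]
after 12 — deliver 0→2: n2:lead/b6/[w]
after 13 — deliver 2→3: n3:foll/b6/[w]
after 14 — deliver 3→2: ·
after 15 — deliver 0→3: ·
after 16 — crash(0): n0:✗foll/b6/[w]
after 17 — deliver 0→2: ·
after 18 — propose(2,'p'): ·
after 19 — deliver 2→1: n1:foll/b6/[w,p]
after 20 — deliver 1→2: ·
after 21 — deliver 2→0: ·
after 22 — deliver 0→2: ·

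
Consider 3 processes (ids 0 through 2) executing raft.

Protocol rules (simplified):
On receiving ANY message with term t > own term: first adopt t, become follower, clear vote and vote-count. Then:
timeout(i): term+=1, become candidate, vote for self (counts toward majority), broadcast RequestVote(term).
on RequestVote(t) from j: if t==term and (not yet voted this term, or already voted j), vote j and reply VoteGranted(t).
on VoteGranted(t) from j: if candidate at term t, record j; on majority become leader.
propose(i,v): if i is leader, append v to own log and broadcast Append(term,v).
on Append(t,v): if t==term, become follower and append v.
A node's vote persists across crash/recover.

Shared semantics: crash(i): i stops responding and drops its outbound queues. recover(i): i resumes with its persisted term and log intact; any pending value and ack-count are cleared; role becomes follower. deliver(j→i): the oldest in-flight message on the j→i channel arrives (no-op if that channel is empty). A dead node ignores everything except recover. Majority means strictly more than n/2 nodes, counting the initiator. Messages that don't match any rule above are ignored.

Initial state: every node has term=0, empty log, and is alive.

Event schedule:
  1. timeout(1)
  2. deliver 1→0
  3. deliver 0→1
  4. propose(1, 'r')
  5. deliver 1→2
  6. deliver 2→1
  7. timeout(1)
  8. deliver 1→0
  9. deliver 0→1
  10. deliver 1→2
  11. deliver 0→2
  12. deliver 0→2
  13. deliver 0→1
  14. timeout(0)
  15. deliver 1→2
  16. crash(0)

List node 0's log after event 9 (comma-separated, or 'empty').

r

e1 timeout(1): 1[cand,t=1,-]
e2 deliver 1→0: 0[foll,t=1,-]
e3 deliver 0→1: 1[lead,t=1,-]
e4 propose(1,'r'): 1[lead,t=1,r]
e5 deliver 1→2: 2[foll,t=1,-]
e6 deliver 2→1: ·
e7 timeout(1): 1[cand,t=2,r]
e8 deliver 1→0: 0[foll,t=1,r]
e9 deliver 0→1: ·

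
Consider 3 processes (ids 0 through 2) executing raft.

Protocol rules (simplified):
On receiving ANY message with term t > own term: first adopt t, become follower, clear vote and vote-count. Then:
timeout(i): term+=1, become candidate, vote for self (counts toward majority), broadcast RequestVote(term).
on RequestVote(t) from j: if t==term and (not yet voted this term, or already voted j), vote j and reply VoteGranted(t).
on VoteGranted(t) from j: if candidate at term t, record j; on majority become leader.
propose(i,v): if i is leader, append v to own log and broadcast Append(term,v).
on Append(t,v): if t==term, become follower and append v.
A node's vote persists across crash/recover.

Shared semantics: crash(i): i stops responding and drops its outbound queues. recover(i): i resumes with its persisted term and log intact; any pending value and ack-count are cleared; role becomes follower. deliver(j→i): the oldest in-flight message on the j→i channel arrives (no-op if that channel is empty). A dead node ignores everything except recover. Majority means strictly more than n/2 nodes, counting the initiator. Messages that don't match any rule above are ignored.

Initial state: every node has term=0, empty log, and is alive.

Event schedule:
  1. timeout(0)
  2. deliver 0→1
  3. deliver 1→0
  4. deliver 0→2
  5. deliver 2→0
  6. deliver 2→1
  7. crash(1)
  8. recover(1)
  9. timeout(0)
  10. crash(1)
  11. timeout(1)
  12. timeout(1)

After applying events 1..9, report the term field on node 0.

2

1. timeout(0):  <0:cand t1 ->
2. deliver 0→1:  <1:foll t1 ->
3. deliver 1→0:  <0:lead t1 ->
4. deliver 0→2:  <2:foll t1 ->
5. deliver 2→0:  nop
6. deliver 2→1:  nop
7. crash(1):  <1:✗foll t1 ->
8. recover(1):  <1:foll t1 ->
9. timeout(0):  <0:cand t2 ->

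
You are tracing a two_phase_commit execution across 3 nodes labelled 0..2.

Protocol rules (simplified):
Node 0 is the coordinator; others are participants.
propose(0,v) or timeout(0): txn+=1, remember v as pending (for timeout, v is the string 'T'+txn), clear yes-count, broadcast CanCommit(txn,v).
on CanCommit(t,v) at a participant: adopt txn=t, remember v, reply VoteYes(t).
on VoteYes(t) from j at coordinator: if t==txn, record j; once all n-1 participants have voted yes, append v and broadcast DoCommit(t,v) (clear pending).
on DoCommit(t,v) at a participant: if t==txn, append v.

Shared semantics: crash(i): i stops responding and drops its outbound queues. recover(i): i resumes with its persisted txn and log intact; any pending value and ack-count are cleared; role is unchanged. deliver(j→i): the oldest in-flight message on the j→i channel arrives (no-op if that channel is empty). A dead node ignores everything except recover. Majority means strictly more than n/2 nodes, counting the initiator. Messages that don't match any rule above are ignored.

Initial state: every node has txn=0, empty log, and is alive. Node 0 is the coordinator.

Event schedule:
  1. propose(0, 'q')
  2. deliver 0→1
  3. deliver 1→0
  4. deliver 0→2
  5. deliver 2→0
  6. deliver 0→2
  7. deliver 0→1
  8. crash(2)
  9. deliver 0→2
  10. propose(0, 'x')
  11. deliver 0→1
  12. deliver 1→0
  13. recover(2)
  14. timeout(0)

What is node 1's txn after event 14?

e1 propose(0,'q'): 0[coor,t=1,-]
e2 deliver 0→1: 1[part,t=1,-]
e3 deliver 1→0: ·
e4 deliver 0→2: 2[part,t=1,-]
e5 deliver 2→0: 0[coor,t=1,q]
e6 deliver 0→2: 2[part,t=1,q]
e7 deliver 0→1: 1[part,t=1,q]
e8 crash(2): 2[✗part,t=1,q]
e9 deliver 0→2: ·
e10 propose(0,'x'): 0[coor,t=2,q]
e11 deliver 0→1: 1[part,t=2,q]
e12 deliver 1→0: ·
e13 recover(2): 2[part,t=1,q]
e14 timeout(0): 0[coor,t=3,q]

2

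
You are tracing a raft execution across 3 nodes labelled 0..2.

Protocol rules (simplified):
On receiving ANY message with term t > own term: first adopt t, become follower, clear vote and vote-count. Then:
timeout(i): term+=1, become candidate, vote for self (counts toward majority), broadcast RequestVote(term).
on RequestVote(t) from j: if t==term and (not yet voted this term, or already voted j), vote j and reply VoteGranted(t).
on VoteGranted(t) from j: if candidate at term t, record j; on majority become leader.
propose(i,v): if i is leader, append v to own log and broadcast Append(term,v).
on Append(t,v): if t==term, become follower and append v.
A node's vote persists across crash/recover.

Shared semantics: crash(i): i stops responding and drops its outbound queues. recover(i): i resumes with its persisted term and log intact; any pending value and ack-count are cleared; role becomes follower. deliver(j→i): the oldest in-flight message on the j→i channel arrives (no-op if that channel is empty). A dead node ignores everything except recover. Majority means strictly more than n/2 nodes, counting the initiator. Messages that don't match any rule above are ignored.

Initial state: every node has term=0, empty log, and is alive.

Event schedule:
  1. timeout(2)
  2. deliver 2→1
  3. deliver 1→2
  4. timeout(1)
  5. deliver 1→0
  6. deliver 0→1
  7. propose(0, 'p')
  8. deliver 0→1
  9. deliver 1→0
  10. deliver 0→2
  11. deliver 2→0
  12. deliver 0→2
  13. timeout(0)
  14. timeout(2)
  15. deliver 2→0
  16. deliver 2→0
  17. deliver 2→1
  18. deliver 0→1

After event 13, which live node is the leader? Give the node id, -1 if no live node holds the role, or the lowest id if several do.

1

1. timeout(2):  <2:cand t1 ->
2. deliver 2→1:  <1:foll t1 ->
3. deliver 1→2:  <2:lead t1 ->
4. timeout(1):  <1:cand t2 ->
5. deliver 1→0:  <0:foll t2 ->
6. deliver 0→1:  <1:lead t2 ->
7. propose(0,'p'):  nop
8. deliver 0→1:  nop
9. deliver 1→0:  nop
10. deliver 0→2:  nop
11. deliver 2→0:  nop
12. deliver 0→2:  nop
13. timeout(0):  <0:cand t3 ->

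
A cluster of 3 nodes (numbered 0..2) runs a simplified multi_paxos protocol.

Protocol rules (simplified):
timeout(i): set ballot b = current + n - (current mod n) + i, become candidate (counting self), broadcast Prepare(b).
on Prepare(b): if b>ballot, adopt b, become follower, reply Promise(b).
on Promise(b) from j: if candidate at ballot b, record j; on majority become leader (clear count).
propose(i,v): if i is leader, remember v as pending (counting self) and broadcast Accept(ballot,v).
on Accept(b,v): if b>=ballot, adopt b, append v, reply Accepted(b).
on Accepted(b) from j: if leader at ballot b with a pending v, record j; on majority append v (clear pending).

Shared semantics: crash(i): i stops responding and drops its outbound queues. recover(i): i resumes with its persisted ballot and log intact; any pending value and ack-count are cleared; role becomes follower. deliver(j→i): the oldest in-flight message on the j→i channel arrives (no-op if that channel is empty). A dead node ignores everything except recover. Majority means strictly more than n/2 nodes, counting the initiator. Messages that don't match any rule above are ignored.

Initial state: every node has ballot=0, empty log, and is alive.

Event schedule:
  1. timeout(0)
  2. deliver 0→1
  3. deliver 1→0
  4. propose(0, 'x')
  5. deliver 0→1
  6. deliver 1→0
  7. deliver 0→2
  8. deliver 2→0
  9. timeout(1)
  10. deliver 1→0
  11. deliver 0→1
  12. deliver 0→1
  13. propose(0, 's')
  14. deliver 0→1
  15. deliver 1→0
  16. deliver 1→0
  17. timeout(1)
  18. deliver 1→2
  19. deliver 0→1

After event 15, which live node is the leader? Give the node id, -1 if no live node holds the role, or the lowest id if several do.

1

step 1 timeout(0): 0={cand,b=3,log=-}
step 2 deliver 0→1: 1={foll,b=3,log=-}
step 3 deliver 1→0: 0={lead,b=3,log=-}
step 4 propose(0,'x'): —
step 5 deliver 0→1: 1={foll,b=3,log=x}
step 6 deliver 1→0: 0={lead,b=3,log=x}
step 7 deliver 0→2: 2={foll,b=3,log=-}
step 8 deliver 2→0: —
step 9 timeout(1): 1={cand,b=7,log=x}
step 10 deliver 1→0: 0={foll,b=7,log=x}
step 11 deliver 0→1: 1={lead,b=7,log=x}
step 12 deliver 0→1: —
step 13 propose(0,'s'): —
step 14 deliver 0→1: —
step 15 deliver 1→0: —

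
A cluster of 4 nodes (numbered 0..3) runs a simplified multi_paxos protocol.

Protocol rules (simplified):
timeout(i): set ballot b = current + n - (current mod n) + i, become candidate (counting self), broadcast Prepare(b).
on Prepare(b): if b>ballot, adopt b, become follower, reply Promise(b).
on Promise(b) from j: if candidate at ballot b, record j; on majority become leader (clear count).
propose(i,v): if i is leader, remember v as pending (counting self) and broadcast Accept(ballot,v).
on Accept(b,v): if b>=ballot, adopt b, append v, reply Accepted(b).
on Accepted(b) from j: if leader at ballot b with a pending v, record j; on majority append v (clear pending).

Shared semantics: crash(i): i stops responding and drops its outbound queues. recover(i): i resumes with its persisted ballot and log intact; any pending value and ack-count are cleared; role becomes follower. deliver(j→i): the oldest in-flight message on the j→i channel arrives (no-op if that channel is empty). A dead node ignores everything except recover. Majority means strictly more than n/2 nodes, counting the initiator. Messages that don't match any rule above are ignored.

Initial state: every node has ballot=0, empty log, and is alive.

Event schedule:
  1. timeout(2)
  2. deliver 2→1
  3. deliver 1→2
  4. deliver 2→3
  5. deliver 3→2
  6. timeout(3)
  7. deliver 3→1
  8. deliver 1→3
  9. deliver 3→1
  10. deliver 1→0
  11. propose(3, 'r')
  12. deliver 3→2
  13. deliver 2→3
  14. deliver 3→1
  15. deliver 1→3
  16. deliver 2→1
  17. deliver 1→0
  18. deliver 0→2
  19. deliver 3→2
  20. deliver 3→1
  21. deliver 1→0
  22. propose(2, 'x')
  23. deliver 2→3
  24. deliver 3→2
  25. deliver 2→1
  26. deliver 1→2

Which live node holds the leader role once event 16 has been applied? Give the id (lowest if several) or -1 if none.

3

after 1 — timeout(2): n2:cand/b6/[-]
after 2 — deliver 2→1: n1:foll/b6/[-]
after 3 — deliver 1→2: ·
after 4 — deliver 2→3: n3:foll/b6/[-]
after 5 — deliver 3→2: n2:lead/b6/[-]
after 6 — timeout(3): n3:cand/b11/[-]
after 7 — deliver 3→1: n1:foll/b11/[-]
after 8 — deliver 1→3: ·
after 9 — deliver 3→1: ·
after 10 — deliver 1→0: ·
after 11 — propose(3,'r'): ·
after 12 — deliver 3→2: n2:foll/b11/[-]
after 13 — deliver 2→3: n3:lead/b11/[-]
after 14 — deliver 3→1: ·
after 15 — deliver 1→3: ·
after 16 — deliver 2→1: ·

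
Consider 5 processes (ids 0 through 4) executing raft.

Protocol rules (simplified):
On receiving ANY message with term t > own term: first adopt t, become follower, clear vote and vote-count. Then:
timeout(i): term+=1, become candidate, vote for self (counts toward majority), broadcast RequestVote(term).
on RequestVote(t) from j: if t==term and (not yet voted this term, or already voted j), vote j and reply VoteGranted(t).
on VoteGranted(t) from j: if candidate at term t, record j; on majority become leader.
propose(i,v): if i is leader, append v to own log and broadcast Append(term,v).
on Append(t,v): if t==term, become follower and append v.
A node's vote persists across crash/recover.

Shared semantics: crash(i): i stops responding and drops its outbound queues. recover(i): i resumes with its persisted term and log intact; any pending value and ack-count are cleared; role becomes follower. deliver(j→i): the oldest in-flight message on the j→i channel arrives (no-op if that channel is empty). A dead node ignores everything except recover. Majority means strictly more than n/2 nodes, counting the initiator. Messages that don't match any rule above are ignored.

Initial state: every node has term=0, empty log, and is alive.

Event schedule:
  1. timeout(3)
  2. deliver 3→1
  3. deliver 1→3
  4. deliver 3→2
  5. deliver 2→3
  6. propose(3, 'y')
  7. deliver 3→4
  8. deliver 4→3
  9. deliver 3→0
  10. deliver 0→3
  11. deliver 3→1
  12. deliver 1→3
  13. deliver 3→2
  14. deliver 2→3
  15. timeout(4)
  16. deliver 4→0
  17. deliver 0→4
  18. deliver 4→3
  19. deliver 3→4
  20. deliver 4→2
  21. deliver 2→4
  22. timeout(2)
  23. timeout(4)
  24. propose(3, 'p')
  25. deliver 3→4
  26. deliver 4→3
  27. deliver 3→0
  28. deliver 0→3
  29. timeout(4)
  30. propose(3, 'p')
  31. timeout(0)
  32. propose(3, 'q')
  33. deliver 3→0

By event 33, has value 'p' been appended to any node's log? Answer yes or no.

no

e1 timeout(3): 3[cand,t=1,-]
e2 deliver 3→1: 1[foll,t=1,-]
e3 deliver 1→3: ·
e4 deliver 3→2: 2[foll,t=1,-]
e5 deliver 2→3: 3[lead,t=1,-]
e6 propose(3,'y'): 3[lead,t=1,y]
e7 deliver 3→4: 4[foll,t=1,-]
e8 deliver 4→3: ·
e9 deliver 3→0: 0[foll,t=1,-]
e10 deliver 0→3: ·
e11 deliver 3→1: 1[foll,t=1,y]
e12 deliver 1→3: ·
e13 deliver 3→2: 2[foll,t=1,y]
e14 deliver 2→3: ·
e15 timeout(4): 4[cand,t=2,-]
e16 deliver 4→0: 0[foll,t=2,-]
e17 deliver 0→4: ·
e18 deliver 4→3: 3[foll,t=2,y]
e19 deliver 3→4: ·
e20 deliver 4→2: 2[foll,t=2,y]
e21 deliver 2→4: 4[lead,t=2,-]
e22 timeout(2): 2[cand,t=3,y]
e23 timeout(4): 4[cand,t=3,-]
e24 propose(3,'p'): ·
e25 deliver 3→4: ·
e26 deliver 4→3: 3[foll,t=3,y]
e27 deliver 3→0: ·
e28 deliver 0→3: ·
e29 timeout(4): 4[cand,t=4,-]
e30 propose(3,'p'): ·
e31 timeout(0): 0[cand,t=3,-]
e32 propose(3,'q'): ·
e33 deliver 3→0: ·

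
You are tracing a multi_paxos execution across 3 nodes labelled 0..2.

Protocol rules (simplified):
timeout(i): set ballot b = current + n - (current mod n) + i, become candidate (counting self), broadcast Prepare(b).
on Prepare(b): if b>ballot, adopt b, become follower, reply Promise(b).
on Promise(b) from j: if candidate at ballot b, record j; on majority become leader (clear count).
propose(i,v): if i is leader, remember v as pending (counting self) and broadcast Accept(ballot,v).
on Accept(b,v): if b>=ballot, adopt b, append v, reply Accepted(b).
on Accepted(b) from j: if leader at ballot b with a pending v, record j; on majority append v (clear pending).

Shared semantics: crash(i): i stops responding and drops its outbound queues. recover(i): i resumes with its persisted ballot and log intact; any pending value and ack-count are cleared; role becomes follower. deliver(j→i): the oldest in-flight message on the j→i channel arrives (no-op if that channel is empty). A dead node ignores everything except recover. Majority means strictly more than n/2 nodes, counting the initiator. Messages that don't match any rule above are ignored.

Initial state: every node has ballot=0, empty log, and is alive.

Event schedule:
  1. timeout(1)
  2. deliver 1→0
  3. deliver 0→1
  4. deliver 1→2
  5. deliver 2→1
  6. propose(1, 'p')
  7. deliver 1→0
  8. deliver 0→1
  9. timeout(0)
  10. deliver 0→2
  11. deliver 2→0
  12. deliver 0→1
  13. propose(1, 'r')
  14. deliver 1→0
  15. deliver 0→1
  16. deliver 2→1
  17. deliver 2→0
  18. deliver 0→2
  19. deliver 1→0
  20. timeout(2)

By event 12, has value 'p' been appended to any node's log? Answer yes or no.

yes

e1 timeout(1): 1[cand,b=4,-]
e2 deliver 1→0: 0[foll,b=4,-]
e3 deliver 0→1: 1[lead,b=4,-]
e4 deliver 1→2: 2[foll,b=4,-]
e5 deliver 2→1: ·
e6 propose(1,'p'): ·
e7 deliver 1→0: 0[foll,b=4,p]
e8 deliver 0→1: 1[lead,b=4,p]
e9 timeout(0): 0[cand,b=6,p]
e10 deliver 0→2: 2[foll,b=6,-]
e11 deliver 2→0: 0[lead,b=6,p]
e12 deliver 0→1: 1[foll,b=6,p]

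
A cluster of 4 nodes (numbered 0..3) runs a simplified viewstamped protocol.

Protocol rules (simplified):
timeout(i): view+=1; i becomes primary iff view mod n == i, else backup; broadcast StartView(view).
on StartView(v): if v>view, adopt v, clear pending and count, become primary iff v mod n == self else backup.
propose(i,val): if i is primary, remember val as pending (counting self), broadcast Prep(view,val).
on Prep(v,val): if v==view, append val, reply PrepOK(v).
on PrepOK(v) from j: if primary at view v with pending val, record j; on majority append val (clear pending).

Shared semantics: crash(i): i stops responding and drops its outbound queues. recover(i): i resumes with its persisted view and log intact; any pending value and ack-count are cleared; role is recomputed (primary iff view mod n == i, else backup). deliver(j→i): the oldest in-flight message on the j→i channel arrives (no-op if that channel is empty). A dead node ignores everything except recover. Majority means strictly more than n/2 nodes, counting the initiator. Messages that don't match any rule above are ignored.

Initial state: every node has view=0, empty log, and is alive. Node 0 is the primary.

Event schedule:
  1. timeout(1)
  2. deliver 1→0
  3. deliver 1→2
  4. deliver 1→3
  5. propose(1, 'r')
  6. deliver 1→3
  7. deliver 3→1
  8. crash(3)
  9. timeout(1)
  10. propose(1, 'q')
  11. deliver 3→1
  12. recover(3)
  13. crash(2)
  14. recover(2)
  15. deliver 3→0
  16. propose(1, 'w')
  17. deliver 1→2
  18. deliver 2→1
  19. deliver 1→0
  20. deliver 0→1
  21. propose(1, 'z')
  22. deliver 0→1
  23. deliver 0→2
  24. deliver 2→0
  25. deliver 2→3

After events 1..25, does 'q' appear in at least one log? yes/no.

[1] timeout(1) → N1(prim v1 [-])
[2] deliver 1→0 → N0(back v1 [-])
[3] deliver 1→2 → N2(back v1 [-])
[4] deliver 1→3 → N3(back v1 [-])
[5] propose(1,'r') → ∅
[6] deliver 1→3 → N3(back v1 [r])
[7] deliver 3→1 → ∅
[8] crash(3) → N3(✗back v1 [r])
[9] timeout(1) → N1(back v2 [-])
[10] propose(1,'q') → ∅
[11] deliver 3→1 → ∅
[12] recover(3) → N3(back v1 [r])
[13] crash(2) → N2(✗back v1 [-])
[14] recover(2) → N2(back v1 [-])
[15] deliver 3→0 → ∅
[16] propose(1,'w') → ∅
[17] deliver 1→2 → N2(back v1 [r])
[18] deliver 2→1 → ∅
[19] deliver 1→0 → N0(back v1 [r])
[20] deliver 0→1 → ∅
[21] propose(1,'z') → ∅
[22] deliver 0→1 → ∅
[23] deliver 0→2 → ∅
[24] deliver 2→0 → ∅
[25] deliver 2→3 → ∅

no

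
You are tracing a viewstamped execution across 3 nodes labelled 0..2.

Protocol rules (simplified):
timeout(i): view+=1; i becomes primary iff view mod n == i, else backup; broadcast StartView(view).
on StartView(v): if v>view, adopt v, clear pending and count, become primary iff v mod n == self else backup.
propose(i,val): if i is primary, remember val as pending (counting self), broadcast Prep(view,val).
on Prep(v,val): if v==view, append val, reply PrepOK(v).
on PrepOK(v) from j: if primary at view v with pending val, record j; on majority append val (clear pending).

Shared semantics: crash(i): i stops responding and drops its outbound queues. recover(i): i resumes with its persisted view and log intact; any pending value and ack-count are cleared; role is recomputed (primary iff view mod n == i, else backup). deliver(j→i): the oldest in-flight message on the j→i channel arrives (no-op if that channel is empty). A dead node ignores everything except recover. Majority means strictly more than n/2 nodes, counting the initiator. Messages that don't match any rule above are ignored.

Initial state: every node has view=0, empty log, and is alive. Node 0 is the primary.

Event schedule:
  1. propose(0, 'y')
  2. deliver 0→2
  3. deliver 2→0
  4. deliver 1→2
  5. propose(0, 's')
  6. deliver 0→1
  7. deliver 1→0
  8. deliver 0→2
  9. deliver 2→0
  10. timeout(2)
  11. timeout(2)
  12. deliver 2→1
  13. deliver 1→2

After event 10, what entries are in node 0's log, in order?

e1 propose(0,'y'): ·
e2 deliver 0→2: 2[back,v=0,y]
e3 deliver 2→0: 0[prim,v=0,y]
e4 deliver 1→2: ·
e5 propose(0,'s'): ·
e6 deliver 0→1: 1[back,v=0,y]
e7 deliver 1→0: 0[prim,v=0,y,s]
e8 deliver 0→2: 2[back,v=0,y,s]
e9 deliver 2→0: ·
e10 timeout(2): 2[back,v=1,y,s]

y,s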